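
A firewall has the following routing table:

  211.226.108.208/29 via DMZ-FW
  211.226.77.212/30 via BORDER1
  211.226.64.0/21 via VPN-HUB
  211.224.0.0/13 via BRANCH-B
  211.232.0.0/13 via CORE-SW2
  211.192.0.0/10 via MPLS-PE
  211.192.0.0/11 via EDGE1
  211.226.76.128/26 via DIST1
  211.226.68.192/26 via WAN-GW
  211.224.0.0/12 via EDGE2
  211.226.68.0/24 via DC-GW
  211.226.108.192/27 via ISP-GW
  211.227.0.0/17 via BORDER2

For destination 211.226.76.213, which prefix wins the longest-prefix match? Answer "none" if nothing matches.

Entries matching 211.226.76.213:
  211.192.0.0/10 (211.192.0.0 - 211.255.255.255)
  211.224.0.0/12 (211.224.0.0 - 211.239.255.255)
  211.224.0.0/13 (211.224.0.0 - 211.231.255.255)
Most specific is 211.224.0.0/13.

211.224.0.0/13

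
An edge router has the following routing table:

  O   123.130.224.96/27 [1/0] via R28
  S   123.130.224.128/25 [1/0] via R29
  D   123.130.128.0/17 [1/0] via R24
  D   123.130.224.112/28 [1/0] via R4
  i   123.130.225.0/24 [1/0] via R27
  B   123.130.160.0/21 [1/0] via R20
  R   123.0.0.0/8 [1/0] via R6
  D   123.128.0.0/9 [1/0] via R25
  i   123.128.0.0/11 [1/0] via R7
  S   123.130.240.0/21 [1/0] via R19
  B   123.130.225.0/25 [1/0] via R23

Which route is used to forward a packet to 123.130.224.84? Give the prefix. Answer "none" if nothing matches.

123.130.128.0/17

Entries matching 123.130.224.84:
  123.0.0.0/8 (123.0.0.0 - 123.255.255.255)
  123.128.0.0/9 (123.128.0.0 - 123.255.255.255)
  123.128.0.0/11 (123.128.0.0 - 123.159.255.255)
  123.130.128.0/17 (123.130.128.0 - 123.130.255.255)
Most specific is 123.130.128.0/17.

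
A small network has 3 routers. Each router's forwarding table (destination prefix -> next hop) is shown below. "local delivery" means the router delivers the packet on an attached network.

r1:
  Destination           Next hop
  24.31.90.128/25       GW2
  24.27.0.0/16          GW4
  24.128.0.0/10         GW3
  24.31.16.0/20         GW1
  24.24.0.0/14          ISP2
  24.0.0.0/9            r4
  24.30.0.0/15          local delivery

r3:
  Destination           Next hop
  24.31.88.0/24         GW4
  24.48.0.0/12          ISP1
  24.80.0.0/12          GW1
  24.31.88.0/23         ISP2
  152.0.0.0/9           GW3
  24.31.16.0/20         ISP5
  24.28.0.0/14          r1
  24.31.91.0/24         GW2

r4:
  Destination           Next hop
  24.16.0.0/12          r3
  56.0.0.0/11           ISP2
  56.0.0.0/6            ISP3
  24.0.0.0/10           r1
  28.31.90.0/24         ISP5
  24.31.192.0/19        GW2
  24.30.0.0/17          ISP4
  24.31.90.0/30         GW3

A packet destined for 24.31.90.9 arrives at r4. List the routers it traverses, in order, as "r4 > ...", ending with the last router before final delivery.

At r4: longest match for 24.31.90.9 is 24.16.0.0/12 -> r3
At r3: longest match for 24.31.90.9 is 24.28.0.0/14 -> r1
At r1: longest match for 24.31.90.9 is 24.30.0.0/15 -> local delivery

r4 > r3 > r1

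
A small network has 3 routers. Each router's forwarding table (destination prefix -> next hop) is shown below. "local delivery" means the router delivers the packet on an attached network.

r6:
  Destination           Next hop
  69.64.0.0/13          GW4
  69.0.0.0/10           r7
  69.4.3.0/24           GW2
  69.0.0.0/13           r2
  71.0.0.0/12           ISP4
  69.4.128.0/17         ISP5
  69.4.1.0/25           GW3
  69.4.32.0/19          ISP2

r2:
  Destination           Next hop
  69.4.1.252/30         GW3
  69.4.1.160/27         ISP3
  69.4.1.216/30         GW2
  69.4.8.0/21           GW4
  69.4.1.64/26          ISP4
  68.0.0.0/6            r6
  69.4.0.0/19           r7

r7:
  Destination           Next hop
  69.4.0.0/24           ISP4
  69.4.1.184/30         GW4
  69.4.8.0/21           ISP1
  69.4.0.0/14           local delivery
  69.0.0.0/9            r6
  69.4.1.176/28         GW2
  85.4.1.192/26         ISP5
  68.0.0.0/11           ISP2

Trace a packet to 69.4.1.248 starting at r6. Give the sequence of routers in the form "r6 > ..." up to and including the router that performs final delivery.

At r6: longest match for 69.4.1.248 is 69.0.0.0/13 -> r2
At r2: longest match for 69.4.1.248 is 69.4.0.0/19 -> r7
At r7: longest match for 69.4.1.248 is 69.4.0.0/14 -> local delivery

r6 > r2 > r7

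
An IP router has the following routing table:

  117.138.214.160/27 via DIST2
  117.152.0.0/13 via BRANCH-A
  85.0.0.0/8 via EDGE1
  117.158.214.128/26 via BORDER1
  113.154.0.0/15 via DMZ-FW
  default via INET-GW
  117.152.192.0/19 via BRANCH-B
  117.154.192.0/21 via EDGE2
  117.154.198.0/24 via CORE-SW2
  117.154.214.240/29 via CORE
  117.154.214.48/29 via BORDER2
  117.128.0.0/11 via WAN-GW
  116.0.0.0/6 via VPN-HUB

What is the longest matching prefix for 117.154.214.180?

Entries matching 117.154.214.180:
  0.0.0.0/0 (default, matches everything)
  116.0.0.0/6 (116.0.0.0 - 119.255.255.255)
  117.128.0.0/11 (117.128.0.0 - 117.159.255.255)
  117.152.0.0/13 (117.152.0.0 - 117.159.255.255)
Most specific is 117.152.0.0/13.

117.152.0.0/13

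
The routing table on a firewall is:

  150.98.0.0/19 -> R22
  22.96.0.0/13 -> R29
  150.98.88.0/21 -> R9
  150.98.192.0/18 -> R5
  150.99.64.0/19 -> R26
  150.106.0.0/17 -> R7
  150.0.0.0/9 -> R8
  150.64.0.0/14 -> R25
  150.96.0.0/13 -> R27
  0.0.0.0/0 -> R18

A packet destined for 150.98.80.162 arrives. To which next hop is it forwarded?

R27

Routes whose prefix contains 150.98.80.162:
  0.0.0.0/0 (default, matches everything) -> R18
  150.0.0.0/9 (150.0.0.0 - 150.127.255.255) -> R8
  150.96.0.0/13 (150.96.0.0 - 150.103.255.255) -> R27
More-specific entries that do NOT match:
  150.98.88.0/21 (150.98.88.0 - 150.98.95.255) does not contain 150.98.80.162
  150.98.0.0/19 (150.98.0.0 - 150.98.31.255) does not contain 150.98.80.162
  150.99.64.0/19 (150.99.64.0 - 150.99.95.255) does not contain 150.98.80.162
  150.98.192.0/18 (150.98.192.0 - 150.98.255.255) does not contain 150.98.80.162
  150.106.0.0/17 (150.106.0.0 - 150.106.127.255) does not contain 150.98.80.162
  150.64.0.0/14 (150.64.0.0 - 150.67.255.255) does not contain 150.98.80.162
Longest matching prefix is /13 -> next hop R27.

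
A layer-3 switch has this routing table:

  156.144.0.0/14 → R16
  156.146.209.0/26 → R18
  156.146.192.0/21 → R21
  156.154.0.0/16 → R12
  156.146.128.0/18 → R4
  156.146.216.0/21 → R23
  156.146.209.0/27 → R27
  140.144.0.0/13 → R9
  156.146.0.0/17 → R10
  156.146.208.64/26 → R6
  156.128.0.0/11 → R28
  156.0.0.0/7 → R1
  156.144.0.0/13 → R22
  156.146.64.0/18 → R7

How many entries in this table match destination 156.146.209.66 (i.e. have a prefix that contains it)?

4

Prefixes containing 156.146.209.66:
  156.0.0.0/7 (156.0.0.0 - 157.255.255.255)
  156.128.0.0/11 (156.128.0.0 - 156.159.255.255)
  156.144.0.0/13 (156.144.0.0 - 156.151.255.255)
  156.144.0.0/14 (156.144.0.0 - 156.147.255.255)
Total matching entries: 4.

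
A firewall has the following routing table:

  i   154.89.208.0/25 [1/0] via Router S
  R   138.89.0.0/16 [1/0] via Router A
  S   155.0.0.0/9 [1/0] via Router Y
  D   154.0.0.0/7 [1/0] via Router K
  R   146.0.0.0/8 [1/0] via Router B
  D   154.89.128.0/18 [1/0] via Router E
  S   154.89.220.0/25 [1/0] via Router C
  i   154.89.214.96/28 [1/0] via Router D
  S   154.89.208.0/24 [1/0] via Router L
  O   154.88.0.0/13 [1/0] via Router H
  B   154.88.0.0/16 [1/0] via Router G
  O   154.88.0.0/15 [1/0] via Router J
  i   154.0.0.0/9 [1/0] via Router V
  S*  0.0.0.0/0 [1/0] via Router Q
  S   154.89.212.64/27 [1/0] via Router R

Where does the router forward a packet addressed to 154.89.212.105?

Routes whose prefix contains 154.89.212.105:
  0.0.0.0/0 (default, matches everything) -> Router Q
  154.0.0.0/7 (154.0.0.0 - 155.255.255.255) -> Router K
  154.0.0.0/9 (154.0.0.0 - 154.127.255.255) -> Router V
  154.88.0.0/13 (154.88.0.0 - 154.95.255.255) -> Router H
  154.88.0.0/15 (154.88.0.0 - 154.89.255.255) -> Router J
More-specific entries that do NOT match:
  154.89.214.96/28 (154.89.214.96 - 154.89.214.111) does not contain 154.89.212.105
  154.89.212.64/27 (154.89.212.64 - 154.89.212.95) does not contain 154.89.212.105
  154.89.208.0/25 (154.89.208.0 - 154.89.208.127) does not contain 154.89.212.105
  154.89.220.0/25 (154.89.220.0 - 154.89.220.127) does not contain 154.89.212.105
  154.89.208.0/24 (154.89.208.0 - 154.89.208.255) does not contain 154.89.212.105
  154.89.128.0/18 (154.89.128.0 - 154.89.191.255) does not contain 154.89.212.105
  138.89.0.0/16 (138.89.0.0 - 138.89.255.255) does not contain 154.89.212.105
  154.88.0.0/16 (154.88.0.0 - 154.88.255.255) does not contain 154.89.212.105
Longest matching prefix is /15 -> next hop Router J.

Router J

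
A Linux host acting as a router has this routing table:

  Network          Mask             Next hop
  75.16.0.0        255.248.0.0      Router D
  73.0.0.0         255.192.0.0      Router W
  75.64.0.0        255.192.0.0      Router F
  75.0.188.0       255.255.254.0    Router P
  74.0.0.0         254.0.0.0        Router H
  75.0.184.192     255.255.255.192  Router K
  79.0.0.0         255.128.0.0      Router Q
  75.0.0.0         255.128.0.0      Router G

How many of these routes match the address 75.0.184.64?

Prefixes containing 75.0.184.64:
  74.0.0.0/7 (74.0.0.0 - 75.255.255.255)
  75.0.0.0/9 (75.0.0.0 - 75.127.255.255)
Total matching entries: 2.

2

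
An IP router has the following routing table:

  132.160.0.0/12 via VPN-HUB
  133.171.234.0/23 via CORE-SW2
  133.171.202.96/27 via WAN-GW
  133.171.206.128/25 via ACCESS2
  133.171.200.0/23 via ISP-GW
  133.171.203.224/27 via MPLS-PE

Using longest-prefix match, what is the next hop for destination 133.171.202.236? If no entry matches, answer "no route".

No entry's prefix contains 133.171.202.236; there is no default route.

no route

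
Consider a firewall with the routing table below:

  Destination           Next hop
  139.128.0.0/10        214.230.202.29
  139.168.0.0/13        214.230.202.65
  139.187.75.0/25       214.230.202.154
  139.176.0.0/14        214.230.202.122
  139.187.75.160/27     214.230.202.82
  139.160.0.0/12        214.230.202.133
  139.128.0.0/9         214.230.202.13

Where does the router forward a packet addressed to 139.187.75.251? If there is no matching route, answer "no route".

Routes whose prefix contains 139.187.75.251:
  139.128.0.0/9 (139.128.0.0 - 139.255.255.255) -> 214.230.202.13
  139.128.0.0/10 (139.128.0.0 - 139.191.255.255) -> 214.230.202.29
More-specific entries that do NOT match:
  139.187.75.160/27 (139.187.75.160 - 139.187.75.191) does not contain 139.187.75.251
  139.187.75.0/25 (139.187.75.0 - 139.187.75.127) does not contain 139.187.75.251
  139.176.0.0/14 (139.176.0.0 - 139.179.255.255) does not contain 139.187.75.251
  139.168.0.0/13 (139.168.0.0 - 139.175.255.255) does not contain 139.187.75.251
  139.160.0.0/12 (139.160.0.0 - 139.175.255.255) does not contain 139.187.75.251
Longest matching prefix is /10 -> next hop 214.230.202.29.

214.230.202.29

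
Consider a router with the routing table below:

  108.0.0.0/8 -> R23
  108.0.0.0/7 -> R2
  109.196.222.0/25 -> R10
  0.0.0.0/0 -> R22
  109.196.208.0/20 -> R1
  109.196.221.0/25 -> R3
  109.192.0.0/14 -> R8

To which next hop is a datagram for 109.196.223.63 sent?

R1

Routes whose prefix contains 109.196.223.63:
  0.0.0.0/0 (default, matches everything) -> R22
  108.0.0.0/7 (108.0.0.0 - 109.255.255.255) -> R2
  109.196.208.0/20 (109.196.208.0 - 109.196.223.255) -> R1
More-specific entries that do NOT match:
  109.196.222.0/25 (109.196.222.0 - 109.196.222.127) does not contain 109.196.223.63
  109.196.221.0/25 (109.196.221.0 - 109.196.221.127) does not contain 109.196.223.63
Longest matching prefix is /20 -> next hop R1.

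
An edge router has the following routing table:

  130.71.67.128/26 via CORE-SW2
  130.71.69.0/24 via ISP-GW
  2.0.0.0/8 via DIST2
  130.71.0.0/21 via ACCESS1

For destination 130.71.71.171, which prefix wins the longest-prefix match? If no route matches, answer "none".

none

130.71.71.171 is outside every listed prefix and there is no default route.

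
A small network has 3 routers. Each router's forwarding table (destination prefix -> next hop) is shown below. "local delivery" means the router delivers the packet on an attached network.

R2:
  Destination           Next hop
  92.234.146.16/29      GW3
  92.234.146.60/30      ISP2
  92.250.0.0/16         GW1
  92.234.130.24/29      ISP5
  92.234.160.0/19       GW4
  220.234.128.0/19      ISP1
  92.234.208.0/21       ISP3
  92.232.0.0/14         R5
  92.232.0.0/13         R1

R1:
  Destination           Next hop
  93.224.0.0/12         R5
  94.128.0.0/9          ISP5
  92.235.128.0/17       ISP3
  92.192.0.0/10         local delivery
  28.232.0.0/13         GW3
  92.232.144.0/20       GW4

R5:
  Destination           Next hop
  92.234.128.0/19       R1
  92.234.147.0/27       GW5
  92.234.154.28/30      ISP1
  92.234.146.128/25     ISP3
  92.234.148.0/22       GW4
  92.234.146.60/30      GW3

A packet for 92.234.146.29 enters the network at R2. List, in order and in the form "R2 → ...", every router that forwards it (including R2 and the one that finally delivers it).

R2 → R5 → R1

At R2: longest match for 92.234.146.29 is 92.232.0.0/14 -> R5
At R5: longest match for 92.234.146.29 is 92.234.128.0/19 -> R1
At R1: longest match for 92.234.146.29 is 92.192.0.0/10 -> local delivery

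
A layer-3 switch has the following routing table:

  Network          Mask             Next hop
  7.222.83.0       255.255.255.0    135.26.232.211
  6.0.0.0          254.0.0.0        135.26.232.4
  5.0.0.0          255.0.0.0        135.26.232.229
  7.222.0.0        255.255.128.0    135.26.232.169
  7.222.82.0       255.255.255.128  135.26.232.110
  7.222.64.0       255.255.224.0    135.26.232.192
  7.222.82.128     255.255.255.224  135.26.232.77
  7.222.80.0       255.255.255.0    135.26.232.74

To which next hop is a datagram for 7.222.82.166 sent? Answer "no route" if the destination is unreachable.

Routes whose prefix contains 7.222.82.166:
  6.0.0.0/7 (6.0.0.0 - 7.255.255.255) -> 135.26.232.4
  7.222.0.0/17 (7.222.0.0 - 7.222.127.255) -> 135.26.232.169
  7.222.64.0/19 (7.222.64.0 - 7.222.95.255) -> 135.26.232.192
More-specific entries that do NOT match:
  7.222.82.128/27 (7.222.82.128 - 7.222.82.159) does not contain 7.222.82.166
  7.222.82.0/25 (7.222.82.0 - 7.222.82.127) does not contain 7.222.82.166
  7.222.83.0/24 (7.222.83.0 - 7.222.83.255) does not contain 7.222.82.166
  7.222.80.0/24 (7.222.80.0 - 7.222.80.255) does not contain 7.222.82.166
Longest matching prefix is /19 -> next hop 135.26.232.192.

135.26.232.192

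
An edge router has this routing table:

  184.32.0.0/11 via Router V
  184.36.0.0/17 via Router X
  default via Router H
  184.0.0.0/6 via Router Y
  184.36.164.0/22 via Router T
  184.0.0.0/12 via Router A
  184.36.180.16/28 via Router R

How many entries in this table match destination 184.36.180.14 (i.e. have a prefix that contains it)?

Prefixes containing 184.36.180.14:
  0.0.0.0/0 (default, matches everything)
  184.0.0.0/6 (184.0.0.0 - 187.255.255.255)
  184.32.0.0/11 (184.32.0.0 - 184.63.255.255)
Total matching entries: 3.

3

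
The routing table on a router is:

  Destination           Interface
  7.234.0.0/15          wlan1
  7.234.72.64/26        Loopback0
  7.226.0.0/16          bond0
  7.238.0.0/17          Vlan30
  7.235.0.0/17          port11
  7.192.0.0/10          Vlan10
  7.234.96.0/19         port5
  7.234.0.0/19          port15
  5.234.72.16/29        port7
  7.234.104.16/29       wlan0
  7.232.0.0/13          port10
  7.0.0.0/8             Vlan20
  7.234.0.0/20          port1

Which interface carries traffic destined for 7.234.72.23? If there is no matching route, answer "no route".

wlan1

Routes whose prefix contains 7.234.72.23:
  7.0.0.0/8 (7.0.0.0 - 7.255.255.255) -> Vlan20
  7.192.0.0/10 (7.192.0.0 - 7.255.255.255) -> Vlan10
  7.232.0.0/13 (7.232.0.0 - 7.239.255.255) -> port10
  7.234.0.0/15 (7.234.0.0 - 7.235.255.255) -> wlan1
More-specific entries that do NOT match:
  5.234.72.16/29 (5.234.72.16 - 5.234.72.23) does not contain 7.234.72.23
  7.234.104.16/29 (7.234.104.16 - 7.234.104.23) does not contain 7.234.72.23
  7.234.72.64/26 (7.234.72.64 - 7.234.72.127) does not contain 7.234.72.23
  7.234.0.0/20 (7.234.0.0 - 7.234.15.255) does not contain 7.234.72.23
  7.234.96.0/19 (7.234.96.0 - 7.234.127.255) does not contain 7.234.72.23
  7.234.0.0/19 (7.234.0.0 - 7.234.31.255) does not contain 7.234.72.23
  7.238.0.0/17 (7.238.0.0 - 7.238.127.255) does not contain 7.234.72.23
  7.235.0.0/17 (7.235.0.0 - 7.235.127.255) does not contain 7.234.72.23
  7.226.0.0/16 (7.226.0.0 - 7.226.255.255) does not contain 7.234.72.23
Longest matching prefix is /15 -> interface wlan1.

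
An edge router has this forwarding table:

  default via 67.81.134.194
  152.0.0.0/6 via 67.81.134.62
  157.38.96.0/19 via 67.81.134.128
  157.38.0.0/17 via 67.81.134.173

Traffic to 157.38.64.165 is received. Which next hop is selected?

Routes whose prefix contains 157.38.64.165:
  0.0.0.0/0 (default, matches everything) -> 67.81.134.194
  157.38.0.0/17 (157.38.0.0 - 157.38.127.255) -> 67.81.134.173
More-specific entries that do NOT match:
  157.38.96.0/19 (157.38.96.0 - 157.38.127.255) does not contain 157.38.64.165
Longest matching prefix is /17 -> next hop 67.81.134.173.

67.81.134.173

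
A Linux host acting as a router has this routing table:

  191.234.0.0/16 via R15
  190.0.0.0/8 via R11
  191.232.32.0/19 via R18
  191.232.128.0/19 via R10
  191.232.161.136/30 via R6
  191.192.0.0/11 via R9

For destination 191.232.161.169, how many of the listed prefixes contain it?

0

No listed prefix contains 191.232.161.169.
Total matching entries: 0.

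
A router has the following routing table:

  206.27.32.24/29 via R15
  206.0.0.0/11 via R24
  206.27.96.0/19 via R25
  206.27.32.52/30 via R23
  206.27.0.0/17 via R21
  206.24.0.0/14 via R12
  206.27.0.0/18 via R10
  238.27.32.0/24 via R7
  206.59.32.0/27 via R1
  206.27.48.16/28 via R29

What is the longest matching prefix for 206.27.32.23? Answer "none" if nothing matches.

Entries matching 206.27.32.23:
  206.0.0.0/11 (206.0.0.0 - 206.31.255.255)
  206.24.0.0/14 (206.24.0.0 - 206.27.255.255)
  206.27.0.0/17 (206.27.0.0 - 206.27.127.255)
  206.27.0.0/18 (206.27.0.0 - 206.27.63.255)
Most specific is 206.27.0.0/18.

206.27.0.0/18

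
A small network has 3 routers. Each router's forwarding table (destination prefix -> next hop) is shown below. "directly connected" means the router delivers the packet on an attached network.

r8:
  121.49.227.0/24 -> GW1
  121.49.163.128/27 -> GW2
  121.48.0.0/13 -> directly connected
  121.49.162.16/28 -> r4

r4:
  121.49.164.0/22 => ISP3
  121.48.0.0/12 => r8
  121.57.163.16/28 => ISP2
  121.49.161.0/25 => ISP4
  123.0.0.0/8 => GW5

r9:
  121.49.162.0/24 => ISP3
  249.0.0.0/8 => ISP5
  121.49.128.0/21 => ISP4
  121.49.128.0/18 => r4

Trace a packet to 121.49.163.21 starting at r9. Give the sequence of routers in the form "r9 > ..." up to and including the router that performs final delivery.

At r9: longest match for 121.49.163.21 is 121.49.128.0/18 -> r4
At r4: longest match for 121.49.163.21 is 121.48.0.0/12 -> r8
At r8: longest match for 121.49.163.21 is 121.48.0.0/13 -> directly connected

r9 > r4 > r8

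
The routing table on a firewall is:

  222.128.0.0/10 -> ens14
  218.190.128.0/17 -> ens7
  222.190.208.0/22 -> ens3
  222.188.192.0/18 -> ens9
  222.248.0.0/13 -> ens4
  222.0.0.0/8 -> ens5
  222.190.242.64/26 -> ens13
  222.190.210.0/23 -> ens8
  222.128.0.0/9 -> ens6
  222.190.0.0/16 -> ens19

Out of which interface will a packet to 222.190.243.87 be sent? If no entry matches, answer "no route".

ens19

Routes whose prefix contains 222.190.243.87:
  222.0.0.0/8 (222.0.0.0 - 222.255.255.255) -> ens5
  222.128.0.0/9 (222.128.0.0 - 222.255.255.255) -> ens6
  222.128.0.0/10 (222.128.0.0 - 222.191.255.255) -> ens14
  222.190.0.0/16 (222.190.0.0 - 222.190.255.255) -> ens19
More-specific entries that do NOT match:
  222.190.242.64/26 (222.190.242.64 - 222.190.242.127) does not contain 222.190.243.87
  222.190.210.0/23 (222.190.210.0 - 222.190.211.255) does not contain 222.190.243.87
  222.190.208.0/22 (222.190.208.0 - 222.190.211.255) does not contain 222.190.243.87
  222.188.192.0/18 (222.188.192.0 - 222.188.255.255) does not contain 222.190.243.87
  218.190.128.0/17 (218.190.128.0 - 218.190.255.255) does not contain 222.190.243.87
Longest matching prefix is /16 -> interface ens19.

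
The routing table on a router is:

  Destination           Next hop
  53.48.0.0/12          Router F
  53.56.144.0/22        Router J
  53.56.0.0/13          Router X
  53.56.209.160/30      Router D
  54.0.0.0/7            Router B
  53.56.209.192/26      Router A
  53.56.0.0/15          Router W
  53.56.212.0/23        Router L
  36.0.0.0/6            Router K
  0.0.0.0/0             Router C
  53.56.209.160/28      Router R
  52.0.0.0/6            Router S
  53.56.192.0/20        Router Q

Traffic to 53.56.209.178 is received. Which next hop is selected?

Routes whose prefix contains 53.56.209.178:
  0.0.0.0/0 (default, matches everything) -> Router C
  52.0.0.0/6 (52.0.0.0 - 55.255.255.255) -> Router S
  53.48.0.0/12 (53.48.0.0 - 53.63.255.255) -> Router F
  53.56.0.0/13 (53.56.0.0 - 53.63.255.255) -> Router X
  53.56.0.0/15 (53.56.0.0 - 53.57.255.255) -> Router W
More-specific entries that do NOT match:
  53.56.209.160/30 (53.56.209.160 - 53.56.209.163) does not contain 53.56.209.178
  53.56.209.160/28 (53.56.209.160 - 53.56.209.175) does not contain 53.56.209.178
  53.56.209.192/26 (53.56.209.192 - 53.56.209.255) does not contain 53.56.209.178
  53.56.212.0/23 (53.56.212.0 - 53.56.213.255) does not contain 53.56.209.178
  53.56.144.0/22 (53.56.144.0 - 53.56.147.255) does not contain 53.56.209.178
  53.56.192.0/20 (53.56.192.0 - 53.56.207.255) does not contain 53.56.209.178
Longest matching prefix is /15 -> next hop Router W.

Router W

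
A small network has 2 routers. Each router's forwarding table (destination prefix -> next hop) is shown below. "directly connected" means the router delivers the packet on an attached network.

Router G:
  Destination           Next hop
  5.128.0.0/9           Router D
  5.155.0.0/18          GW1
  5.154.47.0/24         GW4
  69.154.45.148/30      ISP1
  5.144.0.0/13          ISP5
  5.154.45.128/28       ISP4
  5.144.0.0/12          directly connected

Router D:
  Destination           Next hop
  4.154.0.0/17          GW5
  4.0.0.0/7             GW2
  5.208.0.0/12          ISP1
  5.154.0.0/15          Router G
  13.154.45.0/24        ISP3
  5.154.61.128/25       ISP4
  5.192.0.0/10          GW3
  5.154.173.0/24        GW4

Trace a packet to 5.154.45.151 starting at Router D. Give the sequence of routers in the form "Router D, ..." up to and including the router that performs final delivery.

Router D, Router G

At Router D: longest match for 5.154.45.151 is 5.154.0.0/15 -> Router G
At Router G: longest match for 5.154.45.151 is 5.144.0.0/12 -> directly connected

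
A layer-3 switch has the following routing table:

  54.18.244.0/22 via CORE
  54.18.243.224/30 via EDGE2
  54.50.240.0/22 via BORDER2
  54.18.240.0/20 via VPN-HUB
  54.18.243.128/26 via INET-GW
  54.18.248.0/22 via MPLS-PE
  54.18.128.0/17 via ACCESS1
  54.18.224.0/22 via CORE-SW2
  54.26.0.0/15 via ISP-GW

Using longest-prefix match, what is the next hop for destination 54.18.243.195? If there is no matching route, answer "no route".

VPN-HUB

Routes whose prefix contains 54.18.243.195:
  54.18.128.0/17 (54.18.128.0 - 54.18.255.255) -> ACCESS1
  54.18.240.0/20 (54.18.240.0 - 54.18.255.255) -> VPN-HUB
More-specific entries that do NOT match:
  54.18.243.224/30 (54.18.243.224 - 54.18.243.227) does not contain 54.18.243.195
  54.18.243.128/26 (54.18.243.128 - 54.18.243.191) does not contain 54.18.243.195
  54.18.244.0/22 (54.18.244.0 - 54.18.247.255) does not contain 54.18.243.195
  54.50.240.0/22 (54.50.240.0 - 54.50.243.255) does not contain 54.18.243.195
  54.18.248.0/22 (54.18.248.0 - 54.18.251.255) does not contain 54.18.243.195
  54.18.224.0/22 (54.18.224.0 - 54.18.227.255) does not contain 54.18.243.195
Longest matching prefix is /20 -> next hop VPN-HUB.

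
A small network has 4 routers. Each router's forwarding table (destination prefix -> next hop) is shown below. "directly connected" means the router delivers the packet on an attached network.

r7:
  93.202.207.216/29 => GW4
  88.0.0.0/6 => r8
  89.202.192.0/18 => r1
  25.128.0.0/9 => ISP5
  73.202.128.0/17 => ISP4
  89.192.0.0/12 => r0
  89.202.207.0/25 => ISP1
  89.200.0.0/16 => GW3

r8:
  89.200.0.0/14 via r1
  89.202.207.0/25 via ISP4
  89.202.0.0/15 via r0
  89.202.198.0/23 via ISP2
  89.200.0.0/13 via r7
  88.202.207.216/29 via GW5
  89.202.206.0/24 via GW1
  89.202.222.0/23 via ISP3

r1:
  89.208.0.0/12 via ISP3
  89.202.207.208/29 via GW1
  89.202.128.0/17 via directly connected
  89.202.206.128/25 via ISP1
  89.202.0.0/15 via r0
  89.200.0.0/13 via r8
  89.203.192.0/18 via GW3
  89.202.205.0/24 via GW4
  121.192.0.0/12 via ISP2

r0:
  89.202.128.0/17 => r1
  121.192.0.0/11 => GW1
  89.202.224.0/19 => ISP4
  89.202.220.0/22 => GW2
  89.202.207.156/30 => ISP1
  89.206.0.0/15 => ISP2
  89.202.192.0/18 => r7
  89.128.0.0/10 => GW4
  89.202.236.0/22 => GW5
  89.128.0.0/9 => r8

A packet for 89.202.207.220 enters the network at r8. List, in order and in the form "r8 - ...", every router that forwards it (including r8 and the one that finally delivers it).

r8 - r0 - r7 - r1

At r8: longest match for 89.202.207.220 is 89.202.0.0/15 -> r0
At r0: longest match for 89.202.207.220 is 89.202.192.0/18 -> r7
At r7: longest match for 89.202.207.220 is 89.202.192.0/18 -> r1
At r1: longest match for 89.202.207.220 is 89.202.128.0/17 -> directly connected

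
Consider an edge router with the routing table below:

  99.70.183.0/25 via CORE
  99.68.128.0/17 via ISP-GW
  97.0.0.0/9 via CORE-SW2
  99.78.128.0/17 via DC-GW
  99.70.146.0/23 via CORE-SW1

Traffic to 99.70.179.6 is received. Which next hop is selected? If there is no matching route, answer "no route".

no route

No entry's prefix contains 99.70.179.6; there is no default route.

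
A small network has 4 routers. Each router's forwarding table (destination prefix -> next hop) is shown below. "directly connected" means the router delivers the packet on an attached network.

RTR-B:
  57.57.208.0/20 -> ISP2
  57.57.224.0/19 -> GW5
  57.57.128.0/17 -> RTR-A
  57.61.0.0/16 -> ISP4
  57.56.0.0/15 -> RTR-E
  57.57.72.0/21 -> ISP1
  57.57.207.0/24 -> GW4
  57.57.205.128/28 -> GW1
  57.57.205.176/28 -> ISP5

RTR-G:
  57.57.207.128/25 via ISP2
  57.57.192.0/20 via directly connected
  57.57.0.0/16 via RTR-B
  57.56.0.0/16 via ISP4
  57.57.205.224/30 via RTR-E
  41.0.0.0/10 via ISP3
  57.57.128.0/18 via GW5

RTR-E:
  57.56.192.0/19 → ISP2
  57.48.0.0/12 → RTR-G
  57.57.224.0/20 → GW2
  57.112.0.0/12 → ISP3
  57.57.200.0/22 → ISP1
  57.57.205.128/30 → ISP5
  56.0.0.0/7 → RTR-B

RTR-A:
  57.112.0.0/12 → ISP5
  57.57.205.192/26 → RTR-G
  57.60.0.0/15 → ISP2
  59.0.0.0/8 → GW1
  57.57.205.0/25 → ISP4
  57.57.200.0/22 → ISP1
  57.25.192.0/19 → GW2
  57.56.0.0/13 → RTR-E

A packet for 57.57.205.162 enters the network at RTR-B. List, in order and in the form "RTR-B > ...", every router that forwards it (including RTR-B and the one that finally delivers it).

RTR-B > RTR-A > RTR-E > RTR-G

At RTR-B: longest match for 57.57.205.162 is 57.57.128.0/17 -> RTR-A
At RTR-A: longest match for 57.57.205.162 is 57.56.0.0/13 -> RTR-E
At RTR-E: longest match for 57.57.205.162 is 57.48.0.0/12 -> RTR-G
At RTR-G: longest match for 57.57.205.162 is 57.57.192.0/20 -> directly connected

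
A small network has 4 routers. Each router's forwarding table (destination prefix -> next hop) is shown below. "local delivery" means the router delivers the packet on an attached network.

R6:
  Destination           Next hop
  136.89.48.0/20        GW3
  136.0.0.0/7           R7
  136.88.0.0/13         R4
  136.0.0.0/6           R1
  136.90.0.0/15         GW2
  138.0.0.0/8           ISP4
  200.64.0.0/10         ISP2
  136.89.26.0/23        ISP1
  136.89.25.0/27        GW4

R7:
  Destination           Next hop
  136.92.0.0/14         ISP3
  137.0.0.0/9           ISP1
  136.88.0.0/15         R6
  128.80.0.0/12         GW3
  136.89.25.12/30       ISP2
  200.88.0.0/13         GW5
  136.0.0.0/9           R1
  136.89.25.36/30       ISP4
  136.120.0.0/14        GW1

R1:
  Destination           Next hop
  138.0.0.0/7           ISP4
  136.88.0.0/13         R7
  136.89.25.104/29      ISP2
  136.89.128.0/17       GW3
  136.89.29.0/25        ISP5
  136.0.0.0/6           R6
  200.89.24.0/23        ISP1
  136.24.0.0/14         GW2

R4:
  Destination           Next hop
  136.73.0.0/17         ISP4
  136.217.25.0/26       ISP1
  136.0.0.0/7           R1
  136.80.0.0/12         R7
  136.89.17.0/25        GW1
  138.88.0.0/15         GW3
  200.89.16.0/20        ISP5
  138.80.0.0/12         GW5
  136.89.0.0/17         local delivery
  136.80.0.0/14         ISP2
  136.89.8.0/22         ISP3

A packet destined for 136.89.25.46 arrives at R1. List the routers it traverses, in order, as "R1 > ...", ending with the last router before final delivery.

At R1: longest match for 136.89.25.46 is 136.88.0.0/13 -> R7
At R7: longest match for 136.89.25.46 is 136.88.0.0/15 -> R6
At R6: longest match for 136.89.25.46 is 136.88.0.0/13 -> R4
At R4: longest match for 136.89.25.46 is 136.89.0.0/17 -> local delivery

R1 > R7 > R6 > R4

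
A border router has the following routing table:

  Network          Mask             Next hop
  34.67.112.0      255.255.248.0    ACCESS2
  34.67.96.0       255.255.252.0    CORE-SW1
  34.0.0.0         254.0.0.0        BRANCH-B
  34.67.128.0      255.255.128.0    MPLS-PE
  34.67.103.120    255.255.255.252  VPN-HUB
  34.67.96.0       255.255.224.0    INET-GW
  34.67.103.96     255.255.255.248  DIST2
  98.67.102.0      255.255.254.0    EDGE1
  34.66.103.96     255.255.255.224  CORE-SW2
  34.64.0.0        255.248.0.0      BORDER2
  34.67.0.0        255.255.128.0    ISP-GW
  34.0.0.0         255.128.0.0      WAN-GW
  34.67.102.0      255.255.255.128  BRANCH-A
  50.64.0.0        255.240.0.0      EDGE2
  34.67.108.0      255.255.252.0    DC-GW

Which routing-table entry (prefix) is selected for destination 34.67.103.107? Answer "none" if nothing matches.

Entries matching 34.67.103.107:
  34.0.0.0/7 (34.0.0.0 - 35.255.255.255)
  34.0.0.0/9 (34.0.0.0 - 34.127.255.255)
  34.64.0.0/13 (34.64.0.0 - 34.71.255.255)
  34.67.0.0/17 (34.67.0.0 - 34.67.127.255)
  34.67.96.0/19 (34.67.96.0 - 34.67.127.255)
Most specific is 34.67.96.0/19.

34.67.96.0/19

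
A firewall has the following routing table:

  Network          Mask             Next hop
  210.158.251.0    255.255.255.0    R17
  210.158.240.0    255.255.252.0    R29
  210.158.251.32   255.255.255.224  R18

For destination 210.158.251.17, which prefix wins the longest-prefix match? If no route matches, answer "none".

Entries matching 210.158.251.17:
  210.158.251.0/24 (210.158.251.0 - 210.158.251.255)
Most specific is 210.158.251.0/24.

210.158.251.0/24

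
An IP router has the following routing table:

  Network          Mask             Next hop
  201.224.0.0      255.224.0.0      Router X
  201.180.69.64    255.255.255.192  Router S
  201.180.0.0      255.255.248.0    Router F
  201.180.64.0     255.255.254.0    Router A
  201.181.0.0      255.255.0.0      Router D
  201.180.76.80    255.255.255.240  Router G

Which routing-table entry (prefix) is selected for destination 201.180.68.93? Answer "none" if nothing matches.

201.180.68.93 is outside every listed prefix and there is no default route.

none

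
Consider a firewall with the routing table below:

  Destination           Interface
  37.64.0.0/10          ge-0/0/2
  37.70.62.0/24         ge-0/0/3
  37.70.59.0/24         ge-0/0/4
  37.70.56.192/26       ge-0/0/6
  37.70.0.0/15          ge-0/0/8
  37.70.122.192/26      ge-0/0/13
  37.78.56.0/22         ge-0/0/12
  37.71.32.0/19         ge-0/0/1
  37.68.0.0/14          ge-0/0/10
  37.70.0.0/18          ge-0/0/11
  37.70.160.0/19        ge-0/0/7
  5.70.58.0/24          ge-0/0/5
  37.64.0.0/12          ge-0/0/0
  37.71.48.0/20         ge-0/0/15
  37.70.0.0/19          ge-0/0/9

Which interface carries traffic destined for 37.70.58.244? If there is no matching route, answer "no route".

Routes whose prefix contains 37.70.58.244:
  37.64.0.0/10 (37.64.0.0 - 37.127.255.255) -> ge-0/0/2
  37.64.0.0/12 (37.64.0.0 - 37.79.255.255) -> ge-0/0/0
  37.68.0.0/14 (37.68.0.0 - 37.71.255.255) -> ge-0/0/10
  37.70.0.0/15 (37.70.0.0 - 37.71.255.255) -> ge-0/0/8
  37.70.0.0/18 (37.70.0.0 - 37.70.63.255) -> ge-0/0/11
More-specific entries that do NOT match:
  37.70.56.192/26 (37.70.56.192 - 37.70.56.255) does not contain 37.70.58.244
  37.70.122.192/26 (37.70.122.192 - 37.70.122.255) does not contain 37.70.58.244
  37.70.62.0/24 (37.70.62.0 - 37.70.62.255) does not contain 37.70.58.244
  37.70.59.0/24 (37.70.59.0 - 37.70.59.255) does not contain 37.70.58.244
  5.70.58.0/24 (5.70.58.0 - 5.70.58.255) does not contain 37.70.58.244
  37.78.56.0/22 (37.78.56.0 - 37.78.59.255) does not contain 37.70.58.244
  37.71.48.0/20 (37.71.48.0 - 37.71.63.255) does not contain 37.70.58.244
  37.71.32.0/19 (37.71.32.0 - 37.71.63.255) does not contain 37.70.58.244
  37.70.160.0/19 (37.70.160.0 - 37.70.191.255) does not contain 37.70.58.244
  37.70.0.0/19 (37.70.0.0 - 37.70.31.255) does not contain 37.70.58.244
Longest matching prefix is /18 -> interface ge-0/0/11.

ge-0/0/11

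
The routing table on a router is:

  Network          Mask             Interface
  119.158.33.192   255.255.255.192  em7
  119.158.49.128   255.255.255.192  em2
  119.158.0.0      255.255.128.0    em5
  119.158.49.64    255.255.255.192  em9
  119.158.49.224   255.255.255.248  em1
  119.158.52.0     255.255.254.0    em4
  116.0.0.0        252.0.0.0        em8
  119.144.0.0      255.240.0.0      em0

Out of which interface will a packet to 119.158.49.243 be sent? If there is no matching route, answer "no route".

em5

Routes whose prefix contains 119.158.49.243:
  116.0.0.0/6 (116.0.0.0 - 119.255.255.255) -> em8
  119.144.0.0/12 (119.144.0.0 - 119.159.255.255) -> em0
  119.158.0.0/17 (119.158.0.0 - 119.158.127.255) -> em5
More-specific entries that do NOT match:
  119.158.49.224/29 (119.158.49.224 - 119.158.49.231) does not contain 119.158.49.243
  119.158.33.192/26 (119.158.33.192 - 119.158.33.255) does not contain 119.158.49.243
  119.158.49.128/26 (119.158.49.128 - 119.158.49.191) does not contain 119.158.49.243
  119.158.49.64/26 (119.158.49.64 - 119.158.49.127) does not contain 119.158.49.243
  119.158.52.0/23 (119.158.52.0 - 119.158.53.255) does not contain 119.158.49.243
Longest matching prefix is /17 -> interface em5.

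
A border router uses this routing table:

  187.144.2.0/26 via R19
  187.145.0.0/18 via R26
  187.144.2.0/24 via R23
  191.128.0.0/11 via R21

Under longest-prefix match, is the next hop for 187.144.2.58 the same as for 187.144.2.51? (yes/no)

yes

187.144.2.58: longest match 187.144.2.0/26 -> R19
187.144.2.51: longest match 187.144.2.0/26 -> R19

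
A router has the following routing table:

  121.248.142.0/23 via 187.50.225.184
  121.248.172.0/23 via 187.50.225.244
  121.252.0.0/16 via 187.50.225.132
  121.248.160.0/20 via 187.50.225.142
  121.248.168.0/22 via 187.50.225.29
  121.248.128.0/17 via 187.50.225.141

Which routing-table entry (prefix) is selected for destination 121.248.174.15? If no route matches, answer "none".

Entries matching 121.248.174.15:
  121.248.128.0/17 (121.248.128.0 - 121.248.255.255)
  121.248.160.0/20 (121.248.160.0 - 121.248.175.255)
Most specific is 121.248.160.0/20.

121.248.160.0/20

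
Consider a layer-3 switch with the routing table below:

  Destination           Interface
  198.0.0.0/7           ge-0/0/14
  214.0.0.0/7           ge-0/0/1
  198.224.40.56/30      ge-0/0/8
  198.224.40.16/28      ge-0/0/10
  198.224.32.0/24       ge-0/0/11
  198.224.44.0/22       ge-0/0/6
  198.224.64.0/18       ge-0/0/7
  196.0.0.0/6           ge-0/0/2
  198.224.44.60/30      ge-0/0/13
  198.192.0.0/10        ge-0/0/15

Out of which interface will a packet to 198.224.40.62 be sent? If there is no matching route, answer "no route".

Routes whose prefix contains 198.224.40.62:
  196.0.0.0/6 (196.0.0.0 - 199.255.255.255) -> ge-0/0/2
  198.0.0.0/7 (198.0.0.0 - 199.255.255.255) -> ge-0/0/14
  198.192.0.0/10 (198.192.0.0 - 198.255.255.255) -> ge-0/0/15
More-specific entries that do NOT match:
  198.224.40.56/30 (198.224.40.56 - 198.224.40.59) does not contain 198.224.40.62
  198.224.44.60/30 (198.224.44.60 - 198.224.44.63) does not contain 198.224.40.62
  198.224.40.16/28 (198.224.40.16 - 198.224.40.31) does not contain 198.224.40.62
  198.224.32.0/24 (198.224.32.0 - 198.224.32.255) does not contain 198.224.40.62
  198.224.44.0/22 (198.224.44.0 - 198.224.47.255) does not contain 198.224.40.62
  198.224.64.0/18 (198.224.64.0 - 198.224.127.255) does not contain 198.224.40.62
Longest matching prefix is /10 -> interface ge-0/0/15.

ge-0/0/15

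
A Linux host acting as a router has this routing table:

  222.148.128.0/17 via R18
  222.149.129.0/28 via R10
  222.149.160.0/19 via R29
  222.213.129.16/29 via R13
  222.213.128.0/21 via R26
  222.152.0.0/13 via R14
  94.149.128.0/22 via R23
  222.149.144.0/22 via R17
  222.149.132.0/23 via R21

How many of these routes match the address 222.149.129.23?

No listed prefix contains 222.149.129.23.
Total matching entries: 0.

0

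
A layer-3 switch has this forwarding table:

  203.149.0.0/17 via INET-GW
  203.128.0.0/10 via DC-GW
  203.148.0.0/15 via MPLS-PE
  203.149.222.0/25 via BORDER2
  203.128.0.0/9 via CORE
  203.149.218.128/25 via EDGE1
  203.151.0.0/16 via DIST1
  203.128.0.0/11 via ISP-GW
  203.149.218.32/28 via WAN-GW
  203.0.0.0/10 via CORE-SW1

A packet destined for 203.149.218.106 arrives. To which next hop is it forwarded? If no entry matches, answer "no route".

Routes whose prefix contains 203.149.218.106:
  203.128.0.0/9 (203.128.0.0 - 203.255.255.255) -> CORE
  203.128.0.0/10 (203.128.0.0 - 203.191.255.255) -> DC-GW
  203.128.0.0/11 (203.128.0.0 - 203.159.255.255) -> ISP-GW
  203.148.0.0/15 (203.148.0.0 - 203.149.255.255) -> MPLS-PE
More-specific entries that do NOT match:
  203.149.218.32/28 (203.149.218.32 - 203.149.218.47) does not contain 203.149.218.106
  203.149.222.0/25 (203.149.222.0 - 203.149.222.127) does not contain 203.149.218.106
  203.149.218.128/25 (203.149.218.128 - 203.149.218.255) does not contain 203.149.218.106
  203.149.0.0/17 (203.149.0.0 - 203.149.127.255) does not contain 203.149.218.106
  203.151.0.0/16 (203.151.0.0 - 203.151.255.255) does not contain 203.149.218.106
Longest matching prefix is /15 -> next hop MPLS-PE.

MPLS-PE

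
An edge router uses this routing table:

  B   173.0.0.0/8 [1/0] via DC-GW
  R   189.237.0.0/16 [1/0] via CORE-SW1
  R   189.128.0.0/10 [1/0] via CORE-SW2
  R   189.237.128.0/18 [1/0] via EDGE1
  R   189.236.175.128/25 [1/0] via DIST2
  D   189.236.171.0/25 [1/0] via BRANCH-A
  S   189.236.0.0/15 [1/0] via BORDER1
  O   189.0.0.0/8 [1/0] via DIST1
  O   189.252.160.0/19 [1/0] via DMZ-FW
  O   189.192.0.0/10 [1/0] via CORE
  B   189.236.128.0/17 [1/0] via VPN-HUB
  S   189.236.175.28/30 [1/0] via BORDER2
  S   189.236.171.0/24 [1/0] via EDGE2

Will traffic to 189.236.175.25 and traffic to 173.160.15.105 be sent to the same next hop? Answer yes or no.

189.236.175.25: longest match 189.236.128.0/17 -> VPN-HUB
173.160.15.105: longest match 173.0.0.0/8 -> DC-GW

no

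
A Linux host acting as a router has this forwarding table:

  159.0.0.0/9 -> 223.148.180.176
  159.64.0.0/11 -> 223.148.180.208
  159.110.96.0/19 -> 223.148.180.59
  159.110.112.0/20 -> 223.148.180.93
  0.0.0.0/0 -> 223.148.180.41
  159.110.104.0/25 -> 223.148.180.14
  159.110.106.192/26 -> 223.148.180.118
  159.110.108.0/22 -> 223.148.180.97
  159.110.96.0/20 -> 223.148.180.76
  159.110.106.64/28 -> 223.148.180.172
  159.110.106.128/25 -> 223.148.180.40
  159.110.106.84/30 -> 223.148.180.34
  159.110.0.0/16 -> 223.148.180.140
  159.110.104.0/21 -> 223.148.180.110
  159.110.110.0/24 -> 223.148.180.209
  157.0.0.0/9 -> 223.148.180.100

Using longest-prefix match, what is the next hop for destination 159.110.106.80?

Routes whose prefix contains 159.110.106.80:
  0.0.0.0/0 (default, matches everything) -> 223.148.180.41
  159.0.0.0/9 (159.0.0.0 - 159.127.255.255) -> 223.148.180.176
  159.110.0.0/16 (159.110.0.0 - 159.110.255.255) -> 223.148.180.140
  159.110.96.0/19 (159.110.96.0 - 159.110.127.255) -> 223.148.180.59
  159.110.96.0/20 (159.110.96.0 - 159.110.111.255) -> 223.148.180.76
  159.110.104.0/21 (159.110.104.0 - 159.110.111.255) -> 223.148.180.110
More-specific entries that do NOT match:
  159.110.106.84/30 (159.110.106.84 - 159.110.106.87) does not contain 159.110.106.80
  159.110.106.64/28 (159.110.106.64 - 159.110.106.79) does not contain 159.110.106.80
  159.110.106.192/26 (159.110.106.192 - 159.110.106.255) does not contain 159.110.106.80
  159.110.104.0/25 (159.110.104.0 - 159.110.104.127) does not contain 159.110.106.80
  159.110.106.128/25 (159.110.106.128 - 159.110.106.255) does not contain 159.110.106.80
  159.110.110.0/24 (159.110.110.0 - 159.110.110.255) does not contain 159.110.106.80
  159.110.108.0/22 (159.110.108.0 - 159.110.111.255) does not contain 159.110.106.80
Longest matching prefix is /21 -> next hop 223.148.180.110.

223.148.180.110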